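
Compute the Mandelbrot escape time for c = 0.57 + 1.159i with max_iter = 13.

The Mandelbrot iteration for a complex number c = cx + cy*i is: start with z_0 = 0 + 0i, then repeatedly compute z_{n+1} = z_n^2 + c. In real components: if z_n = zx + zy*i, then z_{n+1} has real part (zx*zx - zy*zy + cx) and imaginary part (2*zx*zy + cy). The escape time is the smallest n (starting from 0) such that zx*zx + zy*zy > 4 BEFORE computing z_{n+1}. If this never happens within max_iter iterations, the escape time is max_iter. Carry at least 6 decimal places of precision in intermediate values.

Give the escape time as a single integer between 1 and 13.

z_0 = 0 + 0i, c = 0.5700 + 1.1590i
Iter 1: z = 0.5700 + 1.1590i, |z|^2 = 1.6682
Iter 2: z = -0.4484 + 2.4803i, |z|^2 = 6.3527
Escaped at iteration 2

Answer: 2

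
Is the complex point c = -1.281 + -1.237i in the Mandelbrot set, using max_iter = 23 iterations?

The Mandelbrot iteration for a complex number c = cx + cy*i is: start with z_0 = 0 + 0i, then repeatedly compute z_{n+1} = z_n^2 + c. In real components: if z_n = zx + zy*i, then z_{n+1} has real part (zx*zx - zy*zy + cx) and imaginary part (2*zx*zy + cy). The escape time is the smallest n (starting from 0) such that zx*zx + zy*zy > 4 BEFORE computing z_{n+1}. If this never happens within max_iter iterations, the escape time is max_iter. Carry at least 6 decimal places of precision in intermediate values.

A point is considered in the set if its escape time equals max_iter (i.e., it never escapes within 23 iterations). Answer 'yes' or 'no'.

Answer: no

Derivation:
z_0 = 0 + 0i, c = -1.2810 + -1.2370i
Iter 1: z = -1.2810 + -1.2370i, |z|^2 = 3.1711
Iter 2: z = -1.1702 + 1.9322i, |z|^2 = 5.1028
Escaped at iteration 2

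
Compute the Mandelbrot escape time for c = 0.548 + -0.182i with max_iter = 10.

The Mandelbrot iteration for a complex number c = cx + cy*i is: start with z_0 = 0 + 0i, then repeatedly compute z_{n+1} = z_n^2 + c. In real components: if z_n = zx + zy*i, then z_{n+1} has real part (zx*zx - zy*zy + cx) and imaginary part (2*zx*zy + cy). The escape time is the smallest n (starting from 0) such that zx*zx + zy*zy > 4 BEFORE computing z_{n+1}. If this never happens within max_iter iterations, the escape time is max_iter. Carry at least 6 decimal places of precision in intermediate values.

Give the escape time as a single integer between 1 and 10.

Answer: 4

Derivation:
z_0 = 0 + 0i, c = 0.5480 + -0.1820i
Iter 1: z = 0.5480 + -0.1820i, |z|^2 = 0.3334
Iter 2: z = 0.8152 + -0.3815i, |z|^2 = 0.8100
Iter 3: z = 1.0670 + -0.8039i, |z|^2 = 1.7848
Iter 4: z = 1.0402 + -1.8976i, |z|^2 = 4.6828
Escaped at iteration 4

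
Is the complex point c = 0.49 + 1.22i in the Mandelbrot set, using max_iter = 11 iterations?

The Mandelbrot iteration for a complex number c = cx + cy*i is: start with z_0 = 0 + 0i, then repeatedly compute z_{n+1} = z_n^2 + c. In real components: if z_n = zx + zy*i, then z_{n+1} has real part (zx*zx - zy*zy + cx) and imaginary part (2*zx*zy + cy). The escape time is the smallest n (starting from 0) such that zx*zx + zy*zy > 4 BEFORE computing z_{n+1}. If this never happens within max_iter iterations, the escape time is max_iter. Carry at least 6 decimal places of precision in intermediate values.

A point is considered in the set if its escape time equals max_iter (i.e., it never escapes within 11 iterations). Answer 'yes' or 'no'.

z_0 = 0 + 0i, c = 0.4900 + 1.2200i
Iter 1: z = 0.4900 + 1.2200i, |z|^2 = 1.7285
Iter 2: z = -0.7583 + 2.4156i, |z|^2 = 6.4101
Escaped at iteration 2

Answer: no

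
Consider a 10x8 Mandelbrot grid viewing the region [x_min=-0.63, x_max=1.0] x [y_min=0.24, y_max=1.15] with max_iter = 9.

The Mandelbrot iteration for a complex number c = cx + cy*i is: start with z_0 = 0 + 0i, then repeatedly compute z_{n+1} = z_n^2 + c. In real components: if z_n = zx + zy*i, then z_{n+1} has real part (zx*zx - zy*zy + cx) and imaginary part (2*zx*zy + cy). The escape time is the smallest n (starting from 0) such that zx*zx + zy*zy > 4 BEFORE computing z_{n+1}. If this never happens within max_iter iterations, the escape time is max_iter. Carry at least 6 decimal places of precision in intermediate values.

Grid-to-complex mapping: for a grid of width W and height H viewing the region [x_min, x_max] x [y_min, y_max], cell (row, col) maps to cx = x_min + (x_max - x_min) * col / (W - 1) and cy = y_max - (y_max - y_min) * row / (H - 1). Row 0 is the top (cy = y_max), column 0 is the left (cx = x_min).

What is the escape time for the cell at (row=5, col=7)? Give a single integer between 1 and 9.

Answer: 3

Derivation:
z_0 = 0 + 0i, c = 0.6378 + 0.5000i
Iter 1: z = 0.6378 + 0.5000i, |z|^2 = 0.6568
Iter 2: z = 0.7945 + 1.1378i, |z|^2 = 1.9258
Iter 3: z = -0.0255 + 2.3080i, |z|^2 = 5.3276
Escaped at iteration 3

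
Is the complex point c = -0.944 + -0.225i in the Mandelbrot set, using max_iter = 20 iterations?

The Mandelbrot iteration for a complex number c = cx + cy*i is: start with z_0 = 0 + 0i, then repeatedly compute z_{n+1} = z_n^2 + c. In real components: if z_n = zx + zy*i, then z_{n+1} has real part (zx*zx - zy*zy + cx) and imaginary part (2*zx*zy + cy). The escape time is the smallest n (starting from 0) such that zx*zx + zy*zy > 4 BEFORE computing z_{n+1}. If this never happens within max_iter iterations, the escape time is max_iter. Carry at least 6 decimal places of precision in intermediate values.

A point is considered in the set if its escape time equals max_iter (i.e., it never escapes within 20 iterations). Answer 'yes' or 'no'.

Answer: yes

Derivation:
z_0 = 0 + 0i, c = -0.9440 + -0.2250i
Iter 1: z = -0.9440 + -0.2250i, |z|^2 = 0.9418
Iter 2: z = -0.1035 + 0.1998i, |z|^2 = 0.0506
Iter 3: z = -0.9732 + -0.2664i, |z|^2 = 1.0181
Iter 4: z = -0.0678 + 0.2934i, |z|^2 = 0.0907
Iter 5: z = -1.0255 + -0.2648i, |z|^2 = 1.1218
Iter 6: z = 0.0376 + 0.3181i, |z|^2 = 0.1026
Iter 7: z = -1.0438 + -0.2011i, |z|^2 = 1.1299
Iter 8: z = 0.1050 + 0.1948i, |z|^2 = 0.0490
Iter 9: z = -0.9709 + -0.1841i, |z|^2 = 0.9766
Iter 10: z = -0.0352 + 0.1325i, |z|^2 = 0.0188
Iter 11: z = -0.9603 + -0.2343i, |z|^2 = 0.9771
Iter 12: z = -0.0767 + 0.2250i, |z|^2 = 0.0565
Iter 13: z = -0.9888 + -0.2595i, |z|^2 = 1.0450
Iter 14: z = -0.0337 + 0.2882i, |z|^2 = 0.0842
Iter 15: z = -1.0259 + -0.2444i, |z|^2 = 1.1123
Iter 16: z = 0.0488 + 0.2766i, |z|^2 = 0.0789
Iter 17: z = -1.0181 + -0.1980i, |z|^2 = 1.0757
Iter 18: z = 0.0533 + 0.1782i, |z|^2 = 0.0346
Iter 19: z = -0.9729 + -0.2060i, |z|^2 = 0.9890
Did not escape in 20 iterations → in set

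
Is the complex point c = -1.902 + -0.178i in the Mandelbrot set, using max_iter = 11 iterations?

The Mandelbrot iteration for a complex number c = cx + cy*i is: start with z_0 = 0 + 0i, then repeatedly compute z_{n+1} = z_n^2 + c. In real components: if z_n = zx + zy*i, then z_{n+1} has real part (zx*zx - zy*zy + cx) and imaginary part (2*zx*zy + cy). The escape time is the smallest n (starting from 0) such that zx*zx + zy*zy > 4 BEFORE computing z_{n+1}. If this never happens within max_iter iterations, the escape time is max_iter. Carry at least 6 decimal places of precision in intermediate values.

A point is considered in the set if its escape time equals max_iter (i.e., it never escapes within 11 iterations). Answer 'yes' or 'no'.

Answer: no

Derivation:
z_0 = 0 + 0i, c = -1.9020 + -0.1780i
Iter 1: z = -1.9020 + -0.1780i, |z|^2 = 3.6493
Iter 2: z = 1.6839 + 0.4991i, |z|^2 = 3.0847
Iter 3: z = 0.6845 + 1.5029i, |z|^2 = 2.7273
Iter 4: z = -3.6923 + 1.8794i, |z|^2 = 17.1653
Escaped at iteration 4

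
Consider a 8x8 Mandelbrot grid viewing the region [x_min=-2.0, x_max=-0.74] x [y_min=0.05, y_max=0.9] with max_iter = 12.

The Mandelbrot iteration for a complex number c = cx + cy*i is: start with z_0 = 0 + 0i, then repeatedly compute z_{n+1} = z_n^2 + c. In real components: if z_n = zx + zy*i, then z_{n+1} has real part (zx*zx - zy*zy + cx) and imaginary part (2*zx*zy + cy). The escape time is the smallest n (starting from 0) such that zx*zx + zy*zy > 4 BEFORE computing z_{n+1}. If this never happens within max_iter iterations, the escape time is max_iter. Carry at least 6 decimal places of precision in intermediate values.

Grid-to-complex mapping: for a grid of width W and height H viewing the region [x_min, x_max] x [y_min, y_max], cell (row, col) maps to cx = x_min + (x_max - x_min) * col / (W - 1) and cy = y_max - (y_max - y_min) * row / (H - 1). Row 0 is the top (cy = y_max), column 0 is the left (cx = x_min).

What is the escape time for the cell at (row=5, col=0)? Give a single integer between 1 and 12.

Answer: 1

Derivation:
z_0 = 0 + 0i, c = -2.0000 + 0.2929i
Iter 1: z = -2.0000 + 0.2929i, |z|^2 = 4.0858
Escaped at iteration 1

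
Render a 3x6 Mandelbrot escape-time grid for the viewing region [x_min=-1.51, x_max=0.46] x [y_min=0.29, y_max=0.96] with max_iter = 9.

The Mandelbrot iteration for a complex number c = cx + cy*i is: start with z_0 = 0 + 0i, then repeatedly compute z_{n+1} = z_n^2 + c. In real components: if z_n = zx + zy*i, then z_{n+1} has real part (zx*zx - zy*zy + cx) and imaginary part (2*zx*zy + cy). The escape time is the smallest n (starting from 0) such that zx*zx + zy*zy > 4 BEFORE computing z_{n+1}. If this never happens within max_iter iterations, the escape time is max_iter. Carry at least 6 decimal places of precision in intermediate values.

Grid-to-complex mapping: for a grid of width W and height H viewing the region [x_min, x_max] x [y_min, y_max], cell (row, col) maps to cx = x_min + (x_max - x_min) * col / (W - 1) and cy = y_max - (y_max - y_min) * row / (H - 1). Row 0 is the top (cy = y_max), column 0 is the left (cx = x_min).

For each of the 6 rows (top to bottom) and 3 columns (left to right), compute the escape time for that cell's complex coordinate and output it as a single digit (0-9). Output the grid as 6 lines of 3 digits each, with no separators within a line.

Answer: 343
353
394
395
496
597

Derivation:
(row=0, col=0): c = -1.5100 + 0.9600i → escape time 3
(row=0, col=1): c = -0.5250 + 0.9600i → escape time 4
(row=0, col=2): c = 0.4600 + 0.9600i → escape time 3
(row=1, col=0): c = -1.5100 + 0.8260i → escape time 3
(row=1, col=1): c = -0.5250 + 0.8260i → escape time 5
(row=1, col=2): c = 0.4600 + 0.8260i → escape time 3
(row=2, col=0): c = -1.5100 + 0.6920i → escape time 3
(row=2, col=1): c = -0.5250 + 0.6920i → escape time 9
(row=2, col=2): c = 0.4600 + 0.6920i → escape time 4
(row=3, col=0): c = -1.5100 + 0.5580i → escape time 3
(row=3, col=1): c = -0.5250 + 0.5580i → escape time 9
(row=3, col=2): c = 0.4600 + 0.5580i → escape time 5
(row=4, col=0): c = -1.5100 + 0.4240i → escape time 4
(row=4, col=1): c = -0.5250 + 0.4240i → escape time 9
(row=4, col=2): c = 0.4600 + 0.4240i → escape time 6
(row=5, col=0): c = -1.5100 + 0.2900i → escape time 5
(row=5, col=1): c = -0.5250 + 0.2900i → escape time 9
(row=5, col=2): c = 0.4600 + 0.2900i → escape time 7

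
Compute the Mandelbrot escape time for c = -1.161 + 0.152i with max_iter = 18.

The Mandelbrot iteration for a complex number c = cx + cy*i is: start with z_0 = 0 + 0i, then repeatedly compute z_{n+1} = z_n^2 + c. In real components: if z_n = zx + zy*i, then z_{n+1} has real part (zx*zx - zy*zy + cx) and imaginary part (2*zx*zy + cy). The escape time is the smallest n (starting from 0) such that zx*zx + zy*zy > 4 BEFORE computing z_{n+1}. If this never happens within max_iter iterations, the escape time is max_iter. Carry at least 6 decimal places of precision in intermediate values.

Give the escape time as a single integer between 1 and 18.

z_0 = 0 + 0i, c = -1.1610 + 0.1520i
Iter 1: z = -1.1610 + 0.1520i, |z|^2 = 1.3710
Iter 2: z = 0.1638 + -0.2009i, |z|^2 = 0.0672
Iter 3: z = -1.1745 + 0.0862i, |z|^2 = 1.3870
Iter 4: z = 0.2111 + -0.0504i, |z|^2 = 0.0471
Iter 5: z = -1.1190 + 0.1307i, |z|^2 = 1.2692
Iter 6: z = 0.0740 + -0.1405i, |z|^2 = 0.0252
Iter 7: z = -1.1753 + 0.1312i, |z|^2 = 1.3985
Iter 8: z = 0.2031 + -0.1564i, |z|^2 = 0.0657
Iter 9: z = -1.1442 + 0.0885i, |z|^2 = 1.3171
Iter 10: z = 0.1404 + -0.0505i, |z|^2 = 0.0223
Iter 11: z = -1.1438 + 0.1378i, |z|^2 = 1.3273
Iter 12: z = 0.1284 + -0.1633i, |z|^2 = 0.0431
Iter 13: z = -1.1712 + 0.1101i, |z|^2 = 1.3838
Iter 14: z = 0.1986 + -0.1059i, |z|^2 = 0.0506
Iter 15: z = -1.1328 + 0.1100i, |z|^2 = 1.2953
Iter 16: z = 0.1101 + -0.0971i, |z|^2 = 0.0216
Iter 17: z = -1.1583 + 0.1306i, |z|^2 = 1.3587

Answer: 18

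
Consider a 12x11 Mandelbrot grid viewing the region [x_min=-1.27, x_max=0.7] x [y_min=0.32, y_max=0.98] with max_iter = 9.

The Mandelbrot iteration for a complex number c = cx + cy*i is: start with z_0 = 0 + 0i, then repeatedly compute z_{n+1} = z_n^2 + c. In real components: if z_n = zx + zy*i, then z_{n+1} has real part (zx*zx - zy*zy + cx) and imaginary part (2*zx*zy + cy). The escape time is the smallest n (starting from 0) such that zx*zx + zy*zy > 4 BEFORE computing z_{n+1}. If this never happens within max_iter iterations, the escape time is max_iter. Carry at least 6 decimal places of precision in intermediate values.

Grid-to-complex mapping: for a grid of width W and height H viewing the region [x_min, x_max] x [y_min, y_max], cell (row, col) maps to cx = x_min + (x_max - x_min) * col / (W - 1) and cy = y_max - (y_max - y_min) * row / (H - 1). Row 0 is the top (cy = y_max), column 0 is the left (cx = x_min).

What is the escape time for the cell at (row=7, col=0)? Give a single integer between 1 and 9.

Answer: 4

Derivation:
z_0 = 0 + 0i, c = -1.2700 + 0.5180i
Iter 1: z = -1.2700 + 0.5180i, |z|^2 = 1.8812
Iter 2: z = 0.0746 + -0.7977i, |z|^2 = 0.6419
Iter 3: z = -1.9008 + 0.3990i, |z|^2 = 3.7722
Iter 4: z = 2.1838 + -0.9989i, |z|^2 = 5.7668
Escaped at iteration 4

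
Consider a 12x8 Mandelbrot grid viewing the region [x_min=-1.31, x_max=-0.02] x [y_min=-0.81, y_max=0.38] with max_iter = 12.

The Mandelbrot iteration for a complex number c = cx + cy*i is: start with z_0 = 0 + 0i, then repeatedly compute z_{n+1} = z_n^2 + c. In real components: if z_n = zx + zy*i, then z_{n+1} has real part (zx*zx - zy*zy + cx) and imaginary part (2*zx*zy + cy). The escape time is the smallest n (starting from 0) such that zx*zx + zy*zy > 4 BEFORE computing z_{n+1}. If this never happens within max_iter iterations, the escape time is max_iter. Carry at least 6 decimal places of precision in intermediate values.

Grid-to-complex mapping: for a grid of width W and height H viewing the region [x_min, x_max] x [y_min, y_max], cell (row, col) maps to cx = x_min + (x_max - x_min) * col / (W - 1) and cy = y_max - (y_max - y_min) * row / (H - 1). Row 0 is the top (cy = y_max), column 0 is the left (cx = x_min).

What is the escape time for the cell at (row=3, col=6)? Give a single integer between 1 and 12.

Answer: 12

Derivation:
z_0 = 0 + 0i, c = -0.6064 + -0.1300i
Iter 1: z = -0.6064 + -0.1300i, |z|^2 = 0.3846
Iter 2: z = -0.2556 + 0.0277i, |z|^2 = 0.0661
Iter 3: z = -0.5418 + -0.1441i, |z|^2 = 0.3143
Iter 4: z = -0.3336 + 0.0262i, |z|^2 = 0.1120
Iter 5: z = -0.4958 + -0.1475i, |z|^2 = 0.2675
Iter 6: z = -0.3823 + 0.0162i, |z|^2 = 0.1464
Iter 7: z = -0.4605 + -0.1424i, |z|^2 = 0.2323
Iter 8: z = -0.4146 + 0.0011i, |z|^2 = 0.1719
Iter 9: z = -0.4345 + -0.1309i, |z|^2 = 0.2059
Iter 10: z = -0.4348 + -0.0162i, |z|^2 = 0.1893
Iter 11: z = -0.4176 + -0.1159i, |z|^2 = 0.1878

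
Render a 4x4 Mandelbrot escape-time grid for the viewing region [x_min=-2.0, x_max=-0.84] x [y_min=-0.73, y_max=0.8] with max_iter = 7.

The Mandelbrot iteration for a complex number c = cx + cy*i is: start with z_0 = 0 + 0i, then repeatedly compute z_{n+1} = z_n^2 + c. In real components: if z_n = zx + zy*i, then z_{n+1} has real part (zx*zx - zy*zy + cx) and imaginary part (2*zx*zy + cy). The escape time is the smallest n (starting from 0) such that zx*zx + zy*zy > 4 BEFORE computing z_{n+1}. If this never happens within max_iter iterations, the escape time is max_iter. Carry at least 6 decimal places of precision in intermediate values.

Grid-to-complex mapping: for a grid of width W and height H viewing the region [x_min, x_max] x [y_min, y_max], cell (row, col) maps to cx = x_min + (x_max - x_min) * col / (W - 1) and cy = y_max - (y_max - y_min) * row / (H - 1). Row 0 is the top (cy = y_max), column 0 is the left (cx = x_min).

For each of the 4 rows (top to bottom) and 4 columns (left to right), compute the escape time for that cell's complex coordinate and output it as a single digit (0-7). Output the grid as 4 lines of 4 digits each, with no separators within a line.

(row=0, col=0): c = -2.0000 + 0.8000i → escape time 1
(row=0, col=1): c = -1.6133 + 0.8000i → escape time 3
(row=0, col=2): c = -1.2267 + 0.8000i → escape time 3
(row=0, col=3): c = -0.8400 + 0.8000i → escape time 4
(row=1, col=0): c = -2.0000 + 0.2900i → escape time 1
(row=1, col=1): c = -1.6133 + 0.2900i → escape time 4
(row=1, col=2): c = -1.2267 + 0.2900i → escape time 7
(row=1, col=3): c = -0.8400 + 0.2900i → escape time 7
(row=2, col=0): c = -2.0000 + -0.2200i → escape time 1
(row=2, col=1): c = -1.6133 + -0.2200i → escape time 5
(row=2, col=2): c = -1.2267 + -0.2200i → escape time 7
(row=2, col=3): c = -0.8400 + -0.2200i → escape time 7
(row=3, col=0): c = -2.0000 + -0.7300i → escape time 1
(row=3, col=1): c = -1.6133 + -0.7300i → escape time 3
(row=3, col=2): c = -1.2267 + -0.7300i → escape time 3
(row=3, col=3): c = -0.8400 + -0.7300i → escape time 4

Answer: 1334
1477
1577
1334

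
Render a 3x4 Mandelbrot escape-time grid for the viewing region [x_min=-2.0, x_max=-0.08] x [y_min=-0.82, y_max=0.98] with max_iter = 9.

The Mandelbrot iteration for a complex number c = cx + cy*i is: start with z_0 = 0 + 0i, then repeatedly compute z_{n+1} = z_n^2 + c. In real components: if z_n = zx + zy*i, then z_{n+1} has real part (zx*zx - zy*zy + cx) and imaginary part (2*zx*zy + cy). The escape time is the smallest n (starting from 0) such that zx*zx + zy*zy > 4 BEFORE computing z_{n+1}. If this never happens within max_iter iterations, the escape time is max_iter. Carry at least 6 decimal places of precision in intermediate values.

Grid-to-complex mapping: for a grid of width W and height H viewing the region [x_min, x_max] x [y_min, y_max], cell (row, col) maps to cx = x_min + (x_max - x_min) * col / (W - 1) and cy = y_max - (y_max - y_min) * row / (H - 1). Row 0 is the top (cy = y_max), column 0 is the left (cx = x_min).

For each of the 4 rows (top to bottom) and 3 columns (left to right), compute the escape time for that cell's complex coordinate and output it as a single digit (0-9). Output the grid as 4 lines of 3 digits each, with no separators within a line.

Answer: 139
199
199
139

Derivation:
(row=0, col=0): c = -2.0000 + 0.9800i → escape time 1
(row=0, col=1): c = -1.0400 + 0.9800i → escape time 3
(row=0, col=2): c = -0.0800 + 0.9800i → escape time 9
(row=1, col=0): c = -2.0000 + 0.3800i → escape time 1
(row=1, col=1): c = -1.0400 + 0.3800i → escape time 9
(row=1, col=2): c = -0.0800 + 0.3800i → escape time 9
(row=2, col=0): c = -2.0000 + -0.2200i → escape time 1
(row=2, col=1): c = -1.0400 + -0.2200i → escape time 9
(row=2, col=2): c = -0.0800 + -0.2200i → escape time 9
(row=3, col=0): c = -2.0000 + -0.8200i → escape time 1
(row=3, col=1): c = -1.0400 + -0.8200i → escape time 3
(row=3, col=2): c = -0.0800 + -0.8200i → escape time 9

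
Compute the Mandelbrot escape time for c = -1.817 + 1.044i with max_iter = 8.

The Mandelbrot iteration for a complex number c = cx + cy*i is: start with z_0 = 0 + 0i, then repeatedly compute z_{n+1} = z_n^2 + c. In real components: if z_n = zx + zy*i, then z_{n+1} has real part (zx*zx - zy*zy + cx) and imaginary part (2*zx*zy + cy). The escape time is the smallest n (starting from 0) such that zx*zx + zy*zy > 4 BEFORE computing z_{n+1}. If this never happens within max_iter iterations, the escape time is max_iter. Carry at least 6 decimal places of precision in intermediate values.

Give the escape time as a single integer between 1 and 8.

Answer: 1

Derivation:
z_0 = 0 + 0i, c = -1.8170 + 1.0440i
Iter 1: z = -1.8170 + 1.0440i, |z|^2 = 4.3914
Escaped at iteration 1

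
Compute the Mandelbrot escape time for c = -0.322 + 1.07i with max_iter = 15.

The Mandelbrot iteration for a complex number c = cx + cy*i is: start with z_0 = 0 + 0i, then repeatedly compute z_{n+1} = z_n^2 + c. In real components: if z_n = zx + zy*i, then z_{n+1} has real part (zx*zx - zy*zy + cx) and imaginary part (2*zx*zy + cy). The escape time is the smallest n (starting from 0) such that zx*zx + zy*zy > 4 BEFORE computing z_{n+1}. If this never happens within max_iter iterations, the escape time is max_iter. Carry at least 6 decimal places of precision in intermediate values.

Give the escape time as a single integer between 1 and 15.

Answer: 5

Derivation:
z_0 = 0 + 0i, c = -0.3220 + 1.0700i
Iter 1: z = -0.3220 + 1.0700i, |z|^2 = 1.2486
Iter 2: z = -1.3632 + 0.3809i, |z|^2 = 2.0035
Iter 3: z = 1.3913 + 0.0314i, |z|^2 = 1.9366
Iter 4: z = 1.6126 + 1.1575i, |z|^2 = 3.9403
Iter 5: z = 0.9387 + 4.8032i, |z|^2 = 23.9519
Escaped at iteration 5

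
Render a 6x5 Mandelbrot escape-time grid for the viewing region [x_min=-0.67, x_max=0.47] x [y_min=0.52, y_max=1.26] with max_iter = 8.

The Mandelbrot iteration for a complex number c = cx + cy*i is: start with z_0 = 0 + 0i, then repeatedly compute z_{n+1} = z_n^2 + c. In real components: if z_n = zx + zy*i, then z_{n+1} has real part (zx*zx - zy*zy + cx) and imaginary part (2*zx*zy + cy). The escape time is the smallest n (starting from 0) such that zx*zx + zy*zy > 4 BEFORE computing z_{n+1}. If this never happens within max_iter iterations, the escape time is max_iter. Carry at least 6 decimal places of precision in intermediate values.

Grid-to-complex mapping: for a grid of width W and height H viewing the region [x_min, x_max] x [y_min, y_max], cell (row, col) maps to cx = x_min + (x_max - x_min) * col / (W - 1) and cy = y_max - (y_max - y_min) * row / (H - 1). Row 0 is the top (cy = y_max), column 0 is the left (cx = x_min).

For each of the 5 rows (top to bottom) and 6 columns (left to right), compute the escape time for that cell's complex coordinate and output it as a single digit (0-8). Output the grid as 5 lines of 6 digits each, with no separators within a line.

(row=0, col=0): c = -0.6700 + 1.2600i → escape time 3
(row=0, col=1): c = -0.4420 + 1.2600i → escape time 3
(row=0, col=2): c = -0.2140 + 1.2600i → escape time 3
(row=0, col=3): c = 0.0140 + 1.2600i → escape time 2
(row=0, col=4): c = 0.2420 + 1.2600i → escape time 2
(row=0, col=5): c = 0.4700 + 1.2600i → escape time 2
(row=1, col=0): c = -0.6700 + 1.0750i → escape time 3
(row=1, col=1): c = -0.4420 + 1.0750i → escape time 4
(row=1, col=2): c = -0.2140 + 1.0750i → escape time 7
(row=1, col=3): c = 0.0140 + 1.0750i → escape time 4
(row=1, col=4): c = 0.2420 + 1.0750i → escape time 3
(row=1, col=5): c = 0.4700 + 1.0750i → escape time 2
(row=2, col=0): c = -0.6700 + 0.8900i → escape time 4
(row=2, col=1): c = -0.4420 + 0.8900i → escape time 5
(row=2, col=2): c = -0.2140 + 0.8900i → escape time 8
(row=2, col=3): c = 0.0140 + 0.8900i → escape time 8
(row=2, col=4): c = 0.2420 + 0.8900i → escape time 4
(row=2, col=5): c = 0.4700 + 0.8900i → escape time 3
(row=3, col=0): c = -0.6700 + 0.7050i → escape time 5
(row=3, col=1): c = -0.4420 + 0.7050i → escape time 7
(row=3, col=2): c = -0.2140 + 0.7050i → escape time 8
(row=3, col=3): c = 0.0140 + 0.7050i → escape time 8
(row=3, col=4): c = 0.2420 + 0.7050i → escape time 6
(row=3, col=5): c = 0.4700 + 0.7050i → escape time 4
(row=4, col=0): c = -0.6700 + 0.5200i → escape time 8
(row=4, col=1): c = -0.4420 + 0.5200i → escape time 8
(row=4, col=2): c = -0.2140 + 0.5200i → escape time 8
(row=4, col=3): c = 0.0140 + 0.5200i → escape time 8
(row=4, col=4): c = 0.2420 + 0.5200i → escape time 8
(row=4, col=5): c = 0.4700 + 0.5200i → escape time 5

Answer: 333222
347432
458843
578864
888885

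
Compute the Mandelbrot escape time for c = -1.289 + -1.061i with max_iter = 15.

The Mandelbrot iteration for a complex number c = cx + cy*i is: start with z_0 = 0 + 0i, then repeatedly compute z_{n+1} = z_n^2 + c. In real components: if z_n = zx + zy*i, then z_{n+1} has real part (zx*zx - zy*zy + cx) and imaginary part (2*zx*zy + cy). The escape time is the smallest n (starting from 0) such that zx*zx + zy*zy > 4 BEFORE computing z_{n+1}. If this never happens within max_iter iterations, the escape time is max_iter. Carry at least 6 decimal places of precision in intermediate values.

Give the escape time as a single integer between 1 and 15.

Answer: 3

Derivation:
z_0 = 0 + 0i, c = -1.2890 + -1.0610i
Iter 1: z = -1.2890 + -1.0610i, |z|^2 = 2.7872
Iter 2: z = -0.7532 + 1.6743i, |z|^2 = 3.3705
Iter 3: z = -3.5248 + -3.5831i, |z|^2 = 25.2630
Escaped at iteration 3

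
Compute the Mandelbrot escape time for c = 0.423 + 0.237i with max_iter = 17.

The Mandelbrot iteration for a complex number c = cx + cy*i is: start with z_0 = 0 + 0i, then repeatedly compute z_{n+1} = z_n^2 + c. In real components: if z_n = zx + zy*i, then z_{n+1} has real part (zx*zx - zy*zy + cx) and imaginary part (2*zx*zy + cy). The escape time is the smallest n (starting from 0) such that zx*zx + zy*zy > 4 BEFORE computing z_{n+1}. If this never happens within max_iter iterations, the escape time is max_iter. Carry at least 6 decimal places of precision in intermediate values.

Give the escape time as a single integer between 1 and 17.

z_0 = 0 + 0i, c = 0.4230 + 0.2370i
Iter 1: z = 0.4230 + 0.2370i, |z|^2 = 0.2351
Iter 2: z = 0.5458 + 0.4375i, |z|^2 = 0.4893
Iter 3: z = 0.5294 + 0.7145i, |z|^2 = 0.7909
Iter 4: z = 0.1927 + 0.9936i, |z|^2 = 1.0244
Iter 5: z = -0.5271 + 0.6200i, |z|^2 = 0.6623
Iter 6: z = 0.3164 + -0.4167i, |z|^2 = 0.2738
Iter 7: z = 0.3495 + -0.0267i, |z|^2 = 0.1229
Iter 8: z = 0.5444 + 0.2183i, |z|^2 = 0.3441
Iter 9: z = 0.6718 + 0.4747i, |z|^2 = 0.6766
Iter 10: z = 0.6489 + 0.8748i, |z|^2 = 1.1863
Iter 11: z = 0.0787 + 1.3723i, |z|^2 = 1.8894
Iter 12: z = -1.4540 + 0.4531i, |z|^2 = 2.3194
Iter 13: z = 2.3318 + -1.0806i, |z|^2 = 6.6049
Escaped at iteration 13

Answer: 13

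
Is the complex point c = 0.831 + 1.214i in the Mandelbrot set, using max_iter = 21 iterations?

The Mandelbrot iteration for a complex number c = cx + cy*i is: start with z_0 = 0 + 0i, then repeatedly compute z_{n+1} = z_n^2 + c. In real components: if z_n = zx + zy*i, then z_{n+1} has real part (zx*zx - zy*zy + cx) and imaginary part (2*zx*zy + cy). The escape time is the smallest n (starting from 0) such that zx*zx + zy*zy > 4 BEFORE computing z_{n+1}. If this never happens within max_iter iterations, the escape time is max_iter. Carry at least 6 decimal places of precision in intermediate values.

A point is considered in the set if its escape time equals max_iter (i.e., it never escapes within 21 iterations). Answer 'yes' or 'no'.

z_0 = 0 + 0i, c = 0.8310 + 1.2140i
Iter 1: z = 0.8310 + 1.2140i, |z|^2 = 2.1644
Iter 2: z = 0.0478 + 3.2317i, |z|^2 = 10.4460
Escaped at iteration 2

Answer: no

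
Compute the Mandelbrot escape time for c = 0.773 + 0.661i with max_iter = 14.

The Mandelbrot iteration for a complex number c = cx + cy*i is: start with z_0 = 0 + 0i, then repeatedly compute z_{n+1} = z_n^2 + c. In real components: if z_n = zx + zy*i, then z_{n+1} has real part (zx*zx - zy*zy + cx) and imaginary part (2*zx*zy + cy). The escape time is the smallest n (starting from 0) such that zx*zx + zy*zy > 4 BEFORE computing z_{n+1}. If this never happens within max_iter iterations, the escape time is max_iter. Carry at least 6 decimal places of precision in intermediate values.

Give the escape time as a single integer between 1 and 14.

Answer: 3

Derivation:
z_0 = 0 + 0i, c = 0.7730 + 0.6610i
Iter 1: z = 0.7730 + 0.6610i, |z|^2 = 1.0345
Iter 2: z = 0.9336 + 1.6829i, |z|^2 = 3.7038
Iter 3: z = -1.1875 + 3.8033i, |z|^2 = 15.8757
Escaped at iteration 3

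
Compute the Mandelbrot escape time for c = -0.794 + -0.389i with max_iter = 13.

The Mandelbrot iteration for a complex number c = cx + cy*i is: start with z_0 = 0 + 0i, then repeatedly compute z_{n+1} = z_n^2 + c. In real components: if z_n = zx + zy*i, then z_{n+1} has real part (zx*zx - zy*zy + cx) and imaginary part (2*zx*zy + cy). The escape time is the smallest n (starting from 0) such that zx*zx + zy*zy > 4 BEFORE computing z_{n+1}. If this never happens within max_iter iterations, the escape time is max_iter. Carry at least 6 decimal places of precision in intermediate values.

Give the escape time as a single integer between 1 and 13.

z_0 = 0 + 0i, c = -0.7940 + -0.3890i
Iter 1: z = -0.7940 + -0.3890i, |z|^2 = 0.7818
Iter 2: z = -0.3149 + 0.2287i, |z|^2 = 0.1515
Iter 3: z = -0.7472 + -0.5330i, |z|^2 = 0.8424
Iter 4: z = -0.5199 + 0.4076i, |z|^2 = 0.4364
Iter 5: z = -0.6898 + -0.8128i, |z|^2 = 1.1364
Iter 6: z = -0.9787 + 0.7323i, |z|^2 = 1.4942
Iter 7: z = -0.3724 + -1.8225i, |z|^2 = 3.4601
Iter 8: z = -3.9767 + 0.9683i, |z|^2 = 16.7519
Escaped at iteration 8

Answer: 8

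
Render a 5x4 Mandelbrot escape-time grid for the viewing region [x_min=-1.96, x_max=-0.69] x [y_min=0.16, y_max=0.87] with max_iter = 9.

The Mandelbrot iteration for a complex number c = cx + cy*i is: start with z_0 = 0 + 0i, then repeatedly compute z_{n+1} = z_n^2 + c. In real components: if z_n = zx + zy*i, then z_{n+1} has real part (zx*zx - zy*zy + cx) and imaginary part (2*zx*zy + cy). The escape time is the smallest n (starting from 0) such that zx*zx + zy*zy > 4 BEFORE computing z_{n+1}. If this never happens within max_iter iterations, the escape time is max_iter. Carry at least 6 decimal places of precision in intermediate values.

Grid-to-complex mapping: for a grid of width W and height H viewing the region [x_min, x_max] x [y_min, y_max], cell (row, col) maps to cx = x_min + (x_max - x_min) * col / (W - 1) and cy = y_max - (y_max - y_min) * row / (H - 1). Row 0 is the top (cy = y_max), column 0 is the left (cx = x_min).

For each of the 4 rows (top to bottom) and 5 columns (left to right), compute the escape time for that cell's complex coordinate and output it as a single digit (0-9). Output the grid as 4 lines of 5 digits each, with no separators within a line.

Answer: 12334
13346
23689
35999

Derivation:
(row=0, col=0): c = -1.9600 + 0.8700i → escape time 1
(row=0, col=1): c = -1.6425 + 0.8700i → escape time 2
(row=0, col=2): c = -1.3250 + 0.8700i → escape time 3
(row=0, col=3): c = -1.0075 + 0.8700i → escape time 3
(row=0, col=4): c = -0.6900 + 0.8700i → escape time 4
(row=1, col=0): c = -1.9600 + 0.6333i → escape time 1
(row=1, col=1): c = -1.6425 + 0.6333i → escape time 3
(row=1, col=2): c = -1.3250 + 0.6333i → escape time 3
(row=1, col=3): c = -1.0075 + 0.6333i → escape time 4
(row=1, col=4): c = -0.6900 + 0.6333i → escape time 6
(row=2, col=0): c = -1.9600 + 0.3967i → escape time 2
(row=2, col=1): c = -1.6425 + 0.3967i → escape time 3
(row=2, col=2): c = -1.3250 + 0.3967i → escape time 6
(row=2, col=3): c = -1.0075 + 0.3967i → escape time 8
(row=2, col=4): c = -0.6900 + 0.3967i → escape time 9
(row=3, col=0): c = -1.9600 + 0.1600i → escape time 3
(row=3, col=1): c = -1.6425 + 0.1600i → escape time 5
(row=3, col=2): c = -1.3250 + 0.1600i → escape time 9
(row=3, col=3): c = -1.0075 + 0.1600i → escape time 9
(row=3, col=4): c = -0.6900 + 0.1600i → escape time 9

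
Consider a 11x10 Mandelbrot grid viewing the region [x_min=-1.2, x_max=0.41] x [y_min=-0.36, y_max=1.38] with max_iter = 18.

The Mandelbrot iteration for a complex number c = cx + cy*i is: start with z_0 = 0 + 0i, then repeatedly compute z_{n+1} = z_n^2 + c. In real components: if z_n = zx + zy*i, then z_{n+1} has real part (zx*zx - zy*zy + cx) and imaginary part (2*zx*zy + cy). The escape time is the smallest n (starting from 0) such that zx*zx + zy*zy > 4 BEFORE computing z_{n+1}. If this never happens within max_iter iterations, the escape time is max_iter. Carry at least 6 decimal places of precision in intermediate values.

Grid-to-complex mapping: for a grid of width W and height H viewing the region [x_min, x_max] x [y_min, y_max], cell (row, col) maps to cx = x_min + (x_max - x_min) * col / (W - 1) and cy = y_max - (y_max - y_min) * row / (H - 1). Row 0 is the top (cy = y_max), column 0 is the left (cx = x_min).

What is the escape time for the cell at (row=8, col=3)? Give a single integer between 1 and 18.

Answer: 18

Derivation:
z_0 = 0 + 0i, c = -0.7170 + -0.1667i
Iter 1: z = -0.7170 + -0.1667i, |z|^2 = 0.5419
Iter 2: z = -0.2307 + 0.0723i, |z|^2 = 0.0584
Iter 3: z = -0.6690 + -0.2000i, |z|^2 = 0.4876
Iter 4: z = -0.3094 + 0.1010i, |z|^2 = 0.1059
Iter 5: z = -0.6314 + -0.2292i, |z|^2 = 0.4512
Iter 6: z = -0.3708 + 0.1227i, |z|^2 = 0.1526
Iter 7: z = -0.5946 + -0.2577i, |z|^2 = 0.4199
Iter 8: z = -0.4299 + 0.1398i, |z|^2 = 0.2043
Iter 9: z = -0.5517 + -0.2868i, |z|^2 = 0.3867
Iter 10: z = -0.4949 + 0.1499i, |z|^2 = 0.2673
Iter 11: z = -0.4946 + -0.3150i, |z|^2 = 0.3438
Iter 12: z = -0.5716 + 0.1449i, |z|^2 = 0.3477
Iter 13: z = -0.4113 + -0.3323i, |z|^2 = 0.2796
Iter 14: z = -0.6583 + 0.1067i, |z|^2 = 0.4447
Iter 15: z = -0.2950 + -0.3071i, |z|^2 = 0.1813
Iter 16: z = -0.7243 + 0.0145i, |z|^2 = 0.5248
Iter 17: z = -0.1926 + -0.1877i, |z|^2 = 0.0723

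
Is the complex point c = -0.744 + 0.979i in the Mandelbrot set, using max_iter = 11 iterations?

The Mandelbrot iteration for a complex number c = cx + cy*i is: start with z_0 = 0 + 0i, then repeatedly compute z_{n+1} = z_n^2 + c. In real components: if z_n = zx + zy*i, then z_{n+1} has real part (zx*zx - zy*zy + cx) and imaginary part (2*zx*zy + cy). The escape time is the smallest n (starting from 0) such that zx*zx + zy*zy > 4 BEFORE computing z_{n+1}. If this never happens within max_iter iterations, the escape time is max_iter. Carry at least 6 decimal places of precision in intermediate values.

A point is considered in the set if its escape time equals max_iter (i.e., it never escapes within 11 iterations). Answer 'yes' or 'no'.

Answer: no

Derivation:
z_0 = 0 + 0i, c = -0.7440 + 0.9790i
Iter 1: z = -0.7440 + 0.9790i, |z|^2 = 1.5120
Iter 2: z = -1.1489 + -0.4778i, |z|^2 = 1.5482
Iter 3: z = 0.3477 + 2.0768i, |z|^2 = 4.4339
Escaped at iteration 3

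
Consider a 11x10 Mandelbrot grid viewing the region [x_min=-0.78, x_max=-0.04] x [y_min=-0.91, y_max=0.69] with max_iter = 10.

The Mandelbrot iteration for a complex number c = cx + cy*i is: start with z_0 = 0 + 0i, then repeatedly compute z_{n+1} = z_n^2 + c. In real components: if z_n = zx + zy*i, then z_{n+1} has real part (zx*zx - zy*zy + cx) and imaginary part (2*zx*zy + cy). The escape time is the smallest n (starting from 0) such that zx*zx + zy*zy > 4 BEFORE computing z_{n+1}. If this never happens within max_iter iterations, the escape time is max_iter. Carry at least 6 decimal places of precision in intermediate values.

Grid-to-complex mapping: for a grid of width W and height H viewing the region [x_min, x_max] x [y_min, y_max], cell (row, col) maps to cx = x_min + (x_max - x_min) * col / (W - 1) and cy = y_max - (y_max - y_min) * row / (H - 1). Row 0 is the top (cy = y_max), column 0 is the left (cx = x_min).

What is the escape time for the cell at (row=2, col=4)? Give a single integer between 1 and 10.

Answer: 10

Derivation:
z_0 = 0 + 0i, c = -0.4840 + 0.3344i
Iter 1: z = -0.4840 + 0.3344i, |z|^2 = 0.3461
Iter 2: z = -0.3616 + 0.0107i, |z|^2 = 0.1309
Iter 3: z = -0.3534 + 0.3267i, |z|^2 = 0.2316
Iter 4: z = -0.4659 + 0.1036i, |z|^2 = 0.2278
Iter 5: z = -0.2777 + 0.2380i, |z|^2 = 0.1337
Iter 6: z = -0.4635 + 0.2023i, |z|^2 = 0.2558
Iter 7: z = -0.3101 + 0.1469i, |z|^2 = 0.1177
Iter 8: z = -0.4094 + 0.2433i, |z|^2 = 0.2269
Iter 9: z = -0.3756 + 0.1352i, |z|^2 = 0.1593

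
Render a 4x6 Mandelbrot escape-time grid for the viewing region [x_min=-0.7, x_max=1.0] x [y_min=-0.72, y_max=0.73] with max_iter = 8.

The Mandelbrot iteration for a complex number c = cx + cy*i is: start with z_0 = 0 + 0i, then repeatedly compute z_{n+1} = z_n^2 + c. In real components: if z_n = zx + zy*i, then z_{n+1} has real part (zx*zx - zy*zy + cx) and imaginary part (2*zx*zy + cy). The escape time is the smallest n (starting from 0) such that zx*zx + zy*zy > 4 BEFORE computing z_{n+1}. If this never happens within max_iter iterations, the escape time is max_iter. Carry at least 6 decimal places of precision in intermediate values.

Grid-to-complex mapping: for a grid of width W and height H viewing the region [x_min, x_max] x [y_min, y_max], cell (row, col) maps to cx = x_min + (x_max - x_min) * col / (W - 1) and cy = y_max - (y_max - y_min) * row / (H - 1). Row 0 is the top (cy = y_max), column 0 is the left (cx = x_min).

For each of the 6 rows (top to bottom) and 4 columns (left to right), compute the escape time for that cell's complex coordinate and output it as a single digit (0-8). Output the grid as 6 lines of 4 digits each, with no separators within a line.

Answer: 4842
8872
8872
8872
8872
5842

Derivation:
(row=0, col=0): c = -0.7000 + 0.7300i → escape time 4
(row=0, col=1): c = -0.1333 + 0.7300i → escape time 8
(row=0, col=2): c = 0.4333 + 0.7300i → escape time 4
(row=0, col=3): c = 1.0000 + 0.7300i → escape time 2
(row=1, col=0): c = -0.7000 + 0.4400i → escape time 8
(row=1, col=1): c = -0.1333 + 0.4400i → escape time 8
(row=1, col=2): c = 0.4333 + 0.4400i → escape time 7
(row=1, col=3): c = 1.0000 + 0.4400i → escape time 2
(row=2, col=0): c = -0.7000 + 0.1500i → escape time 8
(row=2, col=1): c = -0.1333 + 0.1500i → escape time 8
(row=2, col=2): c = 0.4333 + 0.1500i → escape time 7
(row=2, col=3): c = 1.0000 + 0.1500i → escape time 2
(row=3, col=0): c = -0.7000 + -0.1400i → escape time 8
(row=3, col=1): c = -0.1333 + -0.1400i → escape time 8
(row=3, col=2): c = 0.4333 + -0.1400i → escape time 7
(row=3, col=3): c = 1.0000 + -0.1400i → escape time 2
(row=4, col=0): c = -0.7000 + -0.4300i → escape time 8
(row=4, col=1): c = -0.1333 + -0.4300i → escape time 8
(row=4, col=2): c = 0.4333 + -0.4300i → escape time 7
(row=4, col=3): c = 1.0000 + -0.4300i → escape time 2
(row=5, col=0): c = -0.7000 + -0.7200i → escape time 5
(row=5, col=1): c = -0.1333 + -0.7200i → escape time 8
(row=5, col=2): c = 0.4333 + -0.7200i → escape time 4
(row=5, col=3): c = 1.0000 + -0.7200i → escape time 2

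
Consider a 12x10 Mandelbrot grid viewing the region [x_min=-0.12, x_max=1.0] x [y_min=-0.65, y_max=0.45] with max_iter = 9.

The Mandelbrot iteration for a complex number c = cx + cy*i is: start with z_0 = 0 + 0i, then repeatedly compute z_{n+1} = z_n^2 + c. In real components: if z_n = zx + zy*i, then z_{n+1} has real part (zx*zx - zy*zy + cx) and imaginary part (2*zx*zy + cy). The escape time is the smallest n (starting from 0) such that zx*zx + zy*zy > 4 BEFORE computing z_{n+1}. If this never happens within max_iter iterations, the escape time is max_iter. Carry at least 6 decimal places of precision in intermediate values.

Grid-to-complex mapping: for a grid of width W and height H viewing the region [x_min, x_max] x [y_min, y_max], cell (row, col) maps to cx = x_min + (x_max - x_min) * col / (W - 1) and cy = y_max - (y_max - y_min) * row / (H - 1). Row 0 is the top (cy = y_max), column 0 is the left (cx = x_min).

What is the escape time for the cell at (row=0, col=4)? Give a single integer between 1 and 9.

Answer: 9

Derivation:
z_0 = 0 + 0i, c = 0.2873 + 0.4500i
Iter 1: z = 0.2873 + 0.4500i, |z|^2 = 0.2850
Iter 2: z = 0.1673 + 0.7085i, |z|^2 = 0.5300
Iter 3: z = -0.1868 + 0.6871i, |z|^2 = 0.5070
Iter 4: z = -0.1499 + 0.1933i, |z|^2 = 0.0599
Iter 5: z = 0.2724 + 0.3920i, |z|^2 = 0.2279
Iter 6: z = 0.2078 + 0.6636i, |z|^2 = 0.4835
Iter 7: z = -0.1099 + 0.7257i, |z|^2 = 0.5388
Iter 8: z = -0.2273 + 0.2905i, |z|^2 = 0.1361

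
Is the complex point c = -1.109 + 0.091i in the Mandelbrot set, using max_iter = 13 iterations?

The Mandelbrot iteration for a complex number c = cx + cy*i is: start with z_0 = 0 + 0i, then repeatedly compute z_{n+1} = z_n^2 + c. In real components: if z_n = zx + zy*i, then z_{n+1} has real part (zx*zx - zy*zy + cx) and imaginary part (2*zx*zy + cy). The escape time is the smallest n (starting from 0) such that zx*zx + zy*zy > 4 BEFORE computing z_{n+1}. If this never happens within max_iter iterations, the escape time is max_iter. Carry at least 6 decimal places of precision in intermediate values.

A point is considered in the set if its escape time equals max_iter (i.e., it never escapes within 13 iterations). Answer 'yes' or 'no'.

Answer: yes

Derivation:
z_0 = 0 + 0i, c = -1.1090 + 0.0910i
Iter 1: z = -1.1090 + 0.0910i, |z|^2 = 1.2382
Iter 2: z = 0.1126 + -0.1108i, |z|^2 = 0.0250
Iter 3: z = -1.1086 + 0.0660i, |z|^2 = 1.2334
Iter 4: z = 0.1156 + -0.0554i, |z|^2 = 0.0164
Iter 5: z = -1.0987 + 0.0782i, |z|^2 = 1.2132
Iter 6: z = 0.0920 + -0.0808i, |z|^2 = 0.0150
Iter 7: z = -1.1071 + 0.0761i, |z|^2 = 1.2314
Iter 8: z = 0.1108 + -0.0776i, |z|^2 = 0.0183
Iter 9: z = -1.1027 + 0.0738i, |z|^2 = 1.2215
Iter 10: z = 0.1016 + -0.0718i, |z|^2 = 0.0155
Iter 11: z = -1.1038 + 0.0764i, |z|^2 = 1.2243
Iter 12: z = 0.1036 + -0.0777i, |z|^2 = 0.0168
Did not escape in 13 iterations → in set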